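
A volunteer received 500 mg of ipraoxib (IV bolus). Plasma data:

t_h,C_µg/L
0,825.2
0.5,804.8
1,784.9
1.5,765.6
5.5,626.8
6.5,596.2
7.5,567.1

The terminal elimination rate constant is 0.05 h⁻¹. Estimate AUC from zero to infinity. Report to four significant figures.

Trapezoidal AUC_0→7.5:
  [0→0.5]: (825.2+804.8)/2 × 0.5 = 407.5
  [0.5→1]: (804.8+784.9)/2 × 0.5 = 397.425
  [1→1.5]: (784.9+765.6)/2 × 0.5 = 387.625
  [1.5→5.5]: (765.6+626.8)/2 × 4 = 2784.8
  [5.5→6.5]: (626.8+596.2)/2 × 1 = 611.5
  [6.5→7.5]: (596.2+567.1)/2 × 1 = 581.65
  Sum = 5170.5 µg/L·h
Extrapolated tail: C_last / k_e = 567.1 / 0.05 = 11342.000
AUC_0→∞ = 5170.5 + 11342.000 = 16512.5 µg/L·h

AUC = 16510 µg/L·h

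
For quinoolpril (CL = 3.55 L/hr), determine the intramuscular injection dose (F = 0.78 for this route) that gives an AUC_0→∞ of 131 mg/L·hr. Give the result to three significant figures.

Dose = CL × AUC_0→∞ / F
     = 3.55 × 131 / 0.78 = 596.218 mg

Dose = 596 mg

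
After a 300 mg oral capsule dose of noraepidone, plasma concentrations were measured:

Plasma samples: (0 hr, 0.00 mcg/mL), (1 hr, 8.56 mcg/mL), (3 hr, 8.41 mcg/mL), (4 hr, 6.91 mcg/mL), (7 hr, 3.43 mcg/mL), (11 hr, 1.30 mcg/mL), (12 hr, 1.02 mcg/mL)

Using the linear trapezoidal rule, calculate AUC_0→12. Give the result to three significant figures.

AUC = 55.0 mcg/mL·hr

Trapezoidal AUC_0→12:
  [0→1]: (0.00+8.56)/2 × 1 = 4.28
  [1→3]: (8.56+8.41)/2 × 2 = 16.97
  [3→4]: (8.41+6.91)/2 × 1 = 7.66
  [4→7]: (6.91+3.43)/2 × 3 = 15.51
  [7→11]: (3.43+1.30)/2 × 4 = 9.46
  [11→12]: (1.30+1.02)/2 × 1 = 1.16
  Sum = 55.04 mcg/mL·hr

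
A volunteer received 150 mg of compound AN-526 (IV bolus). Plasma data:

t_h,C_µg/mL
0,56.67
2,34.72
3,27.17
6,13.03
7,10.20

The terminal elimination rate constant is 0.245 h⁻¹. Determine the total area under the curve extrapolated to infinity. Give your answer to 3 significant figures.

AUC = 236 µg/mL·h

Trapezoidal AUC_0→7:
  [0→2]: (56.67+34.72)/2 × 2 = 91.39
  [2→3]: (34.72+27.17)/2 × 1 = 30.945
  [3→6]: (27.17+13.03)/2 × 3 = 60.3
  [6→7]: (13.03+10.20)/2 × 1 = 11.615
  Sum = 194.25 µg/mL·h
Extrapolated tail: C_last / k_e = 10.20 / 0.245 = 41.633
AUC_0→∞ = 194.25 + 41.633 = 235.883 µg/mL·h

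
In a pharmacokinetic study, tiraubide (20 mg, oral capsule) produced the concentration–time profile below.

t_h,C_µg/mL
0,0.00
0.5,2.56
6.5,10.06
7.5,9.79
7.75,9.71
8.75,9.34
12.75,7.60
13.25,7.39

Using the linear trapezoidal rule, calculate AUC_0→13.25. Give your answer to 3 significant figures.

Trapezoidal AUC_0→13.25:
  [0→0.5]: (0.00+2.56)/2 × 0.5 = 0.64
  [0.5→6.5]: (2.56+10.06)/2 × 6 = 37.86
  [6.5→7.5]: (10.06+9.79)/2 × 1 = 9.925
  [7.5→7.75]: (9.79+9.71)/2 × 0.25 = 2.4375
  [7.75→8.75]: (9.71+9.34)/2 × 1 = 9.525
  [8.75→12.75]: (9.34+7.60)/2 × 4 = 33.88
  [12.75→13.25]: (7.60+7.39)/2 × 0.5 = 3.7475
  Sum = 98.015 µg/mL·h

AUC = 98.0 µg/mL·h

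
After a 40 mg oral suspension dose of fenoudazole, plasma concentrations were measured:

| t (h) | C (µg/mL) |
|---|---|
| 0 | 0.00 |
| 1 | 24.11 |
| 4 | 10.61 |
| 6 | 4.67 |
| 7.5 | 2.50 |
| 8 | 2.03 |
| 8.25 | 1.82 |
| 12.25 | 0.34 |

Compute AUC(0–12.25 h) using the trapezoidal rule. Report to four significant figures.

Trapezoidal AUC_0→12.25:
  [0→1]: (0.00+24.11)/2 × 1 = 12.055
  [1→4]: (24.11+10.61)/2 × 3 = 52.08
  [4→6]: (10.61+4.67)/2 × 2 = 15.28
  [6→7.5]: (4.67+2.50)/2 × 1.5 = 5.3775
  [7.5→8]: (2.50+2.03)/2 × 0.5 = 1.1325
  [8→8.25]: (2.03+1.82)/2 × 0.25 = 0.48125
  [8.25→12.25]: (1.82+0.34)/2 × 4 = 4.32
  Sum = 90.72625 µg/mL·h

AUC = 90.73 µg/mL·h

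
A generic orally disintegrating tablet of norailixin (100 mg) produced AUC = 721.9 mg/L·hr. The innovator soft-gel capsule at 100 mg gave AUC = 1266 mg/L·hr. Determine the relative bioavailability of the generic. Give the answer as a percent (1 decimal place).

F_rel = (AUC_test/D_test) / (AUC_ref/D_ref)
      = (721.9/100) / (1266/100)
      = 7.219 / 12.66 = 0.5702 = 57.02%

F_rel = 57.0%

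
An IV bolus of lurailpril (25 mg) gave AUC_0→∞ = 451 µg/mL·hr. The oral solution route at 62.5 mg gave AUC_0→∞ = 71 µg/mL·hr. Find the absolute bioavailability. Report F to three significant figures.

F = (AUC_ev / D_ev) / (AUC_iv / D_iv)
  = (71/62.5) / (451/25)
  = 1.136 / 18.04 = 0.0630

F = 0.0630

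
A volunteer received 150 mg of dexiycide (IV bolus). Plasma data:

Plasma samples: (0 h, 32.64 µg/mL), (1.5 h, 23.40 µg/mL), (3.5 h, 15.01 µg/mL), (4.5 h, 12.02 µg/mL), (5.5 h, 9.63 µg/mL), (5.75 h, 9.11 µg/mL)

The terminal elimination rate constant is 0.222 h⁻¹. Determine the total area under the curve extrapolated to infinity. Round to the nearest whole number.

AUC = 148 µg/mL·h

Trapezoidal AUC_0→5.75:
  [0→1.5]: (32.64+23.40)/2 × 1.5 = 42.03
  [1.5→3.5]: (23.40+15.01)/2 × 2 = 38.41
  [3.5→4.5]: (15.01+12.02)/2 × 1 = 13.515
  [4.5→5.5]: (12.02+9.63)/2 × 1 = 10.825
  [5.5→5.75]: (9.63+9.11)/2 × 0.25 = 2.3425
  Sum = 107.1225 µg/mL·h
Extrapolated tail: C_last / k_e = 9.11 / 0.222 = 41.036
AUC_0→∞ = 107.1225 + 41.036 = 148.1585 µg/mL·h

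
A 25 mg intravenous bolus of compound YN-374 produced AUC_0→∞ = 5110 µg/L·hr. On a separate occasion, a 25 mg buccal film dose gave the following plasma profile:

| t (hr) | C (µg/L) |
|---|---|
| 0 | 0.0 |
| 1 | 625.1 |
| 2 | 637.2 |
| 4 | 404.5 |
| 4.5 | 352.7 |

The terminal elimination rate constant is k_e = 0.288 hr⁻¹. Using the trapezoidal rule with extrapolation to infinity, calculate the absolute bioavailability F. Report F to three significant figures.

Trapezoidal AUC_0→4.5 (buccal film):
  [0→1]: (0.0+625.1)/2 × 1 = 312.55
  [1→2]: (625.1+637.2)/2 × 1 = 631.15
  [2→4]: (637.2+404.5)/2 × 2 = 1041.7
  [4→4.5]: (404.5+352.7)/2 × 0.5 = 189.3
  Sum = 2174.7 µg/L·hr
Tail: C_last/k_e = 352.7/0.288 = 1224.653
AUC_0→∞ (buccal film) = 2174.7 + 1224.653 = 3399.353 µg/L·hr
F = (AUC_ev/D_ev)/(AUC_iv/D_iv) = (3399.353/25)/(5110/25) = 135.97412/204.4 = 0.6652

F = 0.665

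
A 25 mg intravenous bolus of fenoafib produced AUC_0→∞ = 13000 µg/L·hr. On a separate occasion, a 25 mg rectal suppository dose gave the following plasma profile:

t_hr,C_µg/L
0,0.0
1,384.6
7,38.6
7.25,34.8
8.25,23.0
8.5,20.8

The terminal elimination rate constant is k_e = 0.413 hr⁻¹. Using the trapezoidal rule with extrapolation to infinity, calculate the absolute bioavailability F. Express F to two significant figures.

Trapezoidal AUC_0→8.5 (rectal suppository):
  [0→1]: (0.0+384.6)/2 × 1 = 192.3
  [1→7]: (384.6+38.6)/2 × 6 = 1269.6
  [7→7.25]: (38.6+34.8)/2 × 0.25 = 9.175
  [7.25→8.25]: (34.8+23.0)/2 × 1 = 28.9
  [8.25→8.5]: (23.0+20.8)/2 × 0.25 = 5.475
  Sum = 1505.45 µg/L·hr
Tail: C_last/k_e = 20.8/0.413 = 50.363
AUC_0→∞ (rectal suppository) = 1505.45 + 50.363 = 1555.813 µg/L·hr
F = (AUC_ev/D_ev)/(AUC_iv/D_iv) = (1555.813/25)/(13000/25) = 62.23252/520 = 0.1197

F = 0.12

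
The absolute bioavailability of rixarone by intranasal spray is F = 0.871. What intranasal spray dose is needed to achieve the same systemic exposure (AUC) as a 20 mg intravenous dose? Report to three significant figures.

For equal systemic exposure: F × D_ev = D_iv
D_ev = D_iv / F = 20 / 0.871 = 22.9621 mg

D_intranasal = 23.0 mg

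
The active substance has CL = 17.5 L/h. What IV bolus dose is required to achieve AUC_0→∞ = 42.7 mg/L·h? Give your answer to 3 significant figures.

Dose = 747 mg

Dose_iv = CL × AUC_0→∞
     = 17.5 × 42.7 = 747.25 mg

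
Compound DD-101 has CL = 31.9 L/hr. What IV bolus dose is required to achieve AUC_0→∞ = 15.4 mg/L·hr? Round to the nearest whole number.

Dose = 491 mg

Dose_iv = CL × AUC_0→∞
     = 31.9 × 15.4 = 491.26 mg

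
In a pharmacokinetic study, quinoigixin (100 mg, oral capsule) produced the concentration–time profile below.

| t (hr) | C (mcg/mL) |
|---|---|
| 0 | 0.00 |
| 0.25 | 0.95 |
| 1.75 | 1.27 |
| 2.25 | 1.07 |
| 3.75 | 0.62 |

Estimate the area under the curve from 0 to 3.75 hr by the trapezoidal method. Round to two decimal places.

AUC = 3.64 mcg/mL·hr

Trapezoidal AUC_0→3.75:
  [0→0.25]: (0.00+0.95)/2 × 0.25 = 0.11875
  [0.25→1.75]: (0.95+1.27)/2 × 1.5 = 1.665
  [1.75→2.25]: (1.27+1.07)/2 × 0.5 = 0.585
  [2.25→3.75]: (1.07+0.62)/2 × 1.5 = 1.2675
  Sum = 3.63625 mcg/mL·hr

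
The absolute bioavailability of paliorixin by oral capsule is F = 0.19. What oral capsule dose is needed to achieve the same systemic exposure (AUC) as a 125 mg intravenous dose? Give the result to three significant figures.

D_oral = 658 mg

For equal systemic exposure: F × D_ev = D_iv
D_ev = D_iv / F = 125 / 0.19 = 657.895 mg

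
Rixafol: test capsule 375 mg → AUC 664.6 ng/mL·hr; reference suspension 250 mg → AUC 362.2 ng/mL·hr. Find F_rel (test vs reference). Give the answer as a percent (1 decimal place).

F_rel = 122.3%

F_rel = (AUC_test/D_test) / (AUC_ref/D_ref)
      = (664.6/375) / (362.2/250)
      = 1.77227 / 1.4488 = 1.2233 = 122.33%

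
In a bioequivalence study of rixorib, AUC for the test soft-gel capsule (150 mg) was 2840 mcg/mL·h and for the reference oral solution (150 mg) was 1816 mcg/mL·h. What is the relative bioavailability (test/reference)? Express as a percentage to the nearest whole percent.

F_rel = 156%

F_rel = (AUC_test/D_test) / (AUC_ref/D_ref)
      = (2840/150) / (1816/150)
      = 18.9333 / 12.1067 = 1.5639 = 156.39%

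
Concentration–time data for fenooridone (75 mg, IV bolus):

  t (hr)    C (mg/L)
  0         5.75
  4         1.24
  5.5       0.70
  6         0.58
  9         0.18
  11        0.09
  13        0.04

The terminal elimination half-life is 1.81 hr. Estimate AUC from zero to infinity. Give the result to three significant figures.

Trapezoidal AUC_0→13:
  [0→4]: (5.75+1.24)/2 × 4 = 13.98
  [4→5.5]: (1.24+0.70)/2 × 1.5 = 1.455
  [5.5→6]: (0.70+0.58)/2 × 0.5 = 0.32
  [6→9]: (0.58+0.18)/2 × 3 = 1.14
  [9→11]: (0.18+0.09)/2 × 2 = 0.27
  [11→13]: (0.09+0.04)/2 × 2 = 0.13
  Sum = 17.295 mg/L·hr
k_e = ln2 / t½ = 0.693147 / 1.81 = 0.3830 hr^-1
Extrapolated tail: C_last / k_e = 0.04 / 0.383 = 0.104
AUC_0→∞ = 17.295 + 0.104 = 17.399 mg/L·hr

AUC = 17.4 mg/L·hr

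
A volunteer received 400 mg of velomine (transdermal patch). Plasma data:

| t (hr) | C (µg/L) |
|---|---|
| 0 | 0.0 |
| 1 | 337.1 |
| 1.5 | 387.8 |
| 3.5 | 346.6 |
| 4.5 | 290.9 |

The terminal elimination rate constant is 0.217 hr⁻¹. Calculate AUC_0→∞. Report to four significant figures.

Trapezoidal AUC_0→4.5:
  [0→1]: (0.0+337.1)/2 × 1 = 168.55
  [1→1.5]: (337.1+387.8)/2 × 0.5 = 181.225
  [1.5→3.5]: (387.8+346.6)/2 × 2 = 734.4
  [3.5→4.5]: (346.6+290.9)/2 × 1 = 318.75
  Sum = 1402.925 µg/L·hr
Extrapolated tail: C_last / k_e = 290.9 / 0.217 = 1340.553
AUC_0→∞ = 1402.925 + 1340.553 = 2743.478 µg/L·hr

AUC = 2743 µg/L·hr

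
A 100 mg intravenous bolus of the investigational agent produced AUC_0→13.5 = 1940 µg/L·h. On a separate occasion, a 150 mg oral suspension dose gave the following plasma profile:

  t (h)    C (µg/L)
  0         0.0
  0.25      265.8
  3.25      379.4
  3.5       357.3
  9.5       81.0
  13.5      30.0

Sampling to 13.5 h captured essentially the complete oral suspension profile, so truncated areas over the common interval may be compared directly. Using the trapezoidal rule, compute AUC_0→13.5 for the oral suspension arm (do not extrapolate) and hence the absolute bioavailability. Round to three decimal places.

F = 0.904

Trapezoidal AUC_0→13.5 (oral suspension):
  [0→0.25]: (0.0+265.8)/2 × 0.25 = 33.225
  [0.25→3.25]: (265.8+379.4)/2 × 3 = 967.8
  [3.25→3.5]: (379.4+357.3)/2 × 0.25 = 92.0875
  [3.5→9.5]: (357.3+81.0)/2 × 6 = 1314.9
  [9.5→13.5]: (81.0+30.0)/2 × 4 = 222.0
  Sum = 2630.0125 µg/L·h
F = (AUC_ev/D_ev)/(AUC_iv/D_iv) = (2630.0125/150)/(1940/100) = 17.5334/19.4 = 0.9038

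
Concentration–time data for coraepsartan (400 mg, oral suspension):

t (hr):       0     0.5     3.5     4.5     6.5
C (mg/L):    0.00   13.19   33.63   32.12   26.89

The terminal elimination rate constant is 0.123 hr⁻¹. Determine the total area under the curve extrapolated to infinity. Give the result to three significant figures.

AUC = 384 mg/L·hr

Trapezoidal AUC_0→6.5:
  [0→0.5]: (0.00+13.19)/2 × 0.5 = 3.2975
  [0.5→3.5]: (13.19+33.63)/2 × 3 = 70.23
  [3.5→4.5]: (33.63+32.12)/2 × 1 = 32.875
  [4.5→6.5]: (32.12+26.89)/2 × 2 = 59.01
  Sum = 165.4125 mg/L·hr
Extrapolated tail: C_last / k_e = 26.89 / 0.123 = 218.618
AUC_0→∞ = 165.4125 + 218.618 = 384.0305 mg/L·hr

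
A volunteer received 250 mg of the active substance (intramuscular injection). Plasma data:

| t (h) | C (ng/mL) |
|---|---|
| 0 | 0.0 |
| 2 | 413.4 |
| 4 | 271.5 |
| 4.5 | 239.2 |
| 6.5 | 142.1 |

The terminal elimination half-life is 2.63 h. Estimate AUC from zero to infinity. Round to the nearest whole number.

AUC = 2146 ng/mL·h

Trapezoidal AUC_0→6.5:
  [0→2]: (0.0+413.4)/2 × 2 = 413.4
  [2→4]: (413.4+271.5)/2 × 2 = 684.9
  [4→4.5]: (271.5+239.2)/2 × 0.5 = 127.675
  [4.5→6.5]: (239.2+142.1)/2 × 2 = 381.3
  Sum = 1607.275 ng/mL·h
k_e = ln2 / t½ = 0.693147 / 2.63 = 0.2636 h^-1
Extrapolated tail: C_last / k_e = 142.1 / 0.2636 = 539.074
AUC_0→∞ = 1607.275 + 539.074 = 2146.349 ng/mL·h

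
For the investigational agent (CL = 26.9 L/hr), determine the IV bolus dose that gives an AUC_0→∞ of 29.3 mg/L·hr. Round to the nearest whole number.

Dose = 788 mg

Dose_iv = CL × AUC_0→∞
     = 26.9 × 29.3 = 788.17 mg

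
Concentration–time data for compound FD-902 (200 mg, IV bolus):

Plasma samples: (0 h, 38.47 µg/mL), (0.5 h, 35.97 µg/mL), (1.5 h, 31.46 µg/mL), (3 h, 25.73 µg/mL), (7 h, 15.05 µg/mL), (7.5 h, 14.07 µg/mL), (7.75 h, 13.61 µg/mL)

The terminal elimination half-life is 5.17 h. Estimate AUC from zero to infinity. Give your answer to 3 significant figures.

Trapezoidal AUC_0→7.75:
  [0→0.5]: (38.47+35.97)/2 × 0.5 = 18.61
  [0.5→1.5]: (35.97+31.46)/2 × 1 = 33.715
  [1.5→3]: (31.46+25.73)/2 × 1.5 = 42.8925
  [3→7]: (25.73+15.05)/2 × 4 = 81.56
  [7→7.5]: (15.05+14.07)/2 × 0.5 = 7.28
  [7.5→7.75]: (14.07+13.61)/2 × 0.25 = 3.46
  Sum = 187.5175 µg/mL·h
k_e = ln2 / t½ = 0.693147 / 5.17 = 0.1341 h^-1
Extrapolated tail: C_last / k_e = 13.61 / 0.1341 = 101.491
AUC_0→∞ = 187.5175 + 101.491 = 289.0085 µg/mL·h

AUC = 289 µg/mL·h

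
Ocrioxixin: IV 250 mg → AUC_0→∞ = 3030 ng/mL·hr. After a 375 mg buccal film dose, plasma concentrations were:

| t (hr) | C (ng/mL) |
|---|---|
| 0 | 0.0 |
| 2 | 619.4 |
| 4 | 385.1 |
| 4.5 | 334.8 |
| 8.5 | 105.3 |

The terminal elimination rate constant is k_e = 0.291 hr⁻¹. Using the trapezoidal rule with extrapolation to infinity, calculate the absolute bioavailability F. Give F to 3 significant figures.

F = 0.670

Trapezoidal AUC_0→8.5 (buccal film):
  [0→2]: (0.0+619.4)/2 × 2 = 619.4
  [2→4]: (619.4+385.1)/2 × 2 = 1004.5
  [4→4.5]: (385.1+334.8)/2 × 0.5 = 179.975
  [4.5→8.5]: (334.8+105.3)/2 × 4 = 880.2
  Sum = 2684.075 ng/mL·hr
Tail: C_last/k_e = 105.3/0.291 = 361.856
AUC_0→∞ (buccal film) = 2684.075 + 361.856 = 3045.931 ng/mL·hr
F = (AUC_ev/D_ev)/(AUC_iv/D_iv) = (3045.931/375)/(3030/250) = 8.12248/12.12 = 0.6702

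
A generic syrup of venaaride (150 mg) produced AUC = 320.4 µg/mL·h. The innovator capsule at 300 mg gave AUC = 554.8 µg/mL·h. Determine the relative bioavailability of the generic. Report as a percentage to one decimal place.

F_rel = 115.5%

F_rel = (AUC_test/D_test) / (AUC_ref/D_ref)
      = (320.4/150) / (554.8/300)
      = 2.136 / 1.84933 = 1.1550 = 115.50%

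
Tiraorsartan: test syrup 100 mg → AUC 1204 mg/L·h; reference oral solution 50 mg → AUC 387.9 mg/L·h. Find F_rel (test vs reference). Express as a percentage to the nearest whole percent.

F_rel = 155%

F_rel = (AUC_test/D_test) / (AUC_ref/D_ref)
      = (1204/100) / (387.9/50)
      = 12.04 / 7.758 = 1.5519 = 155.19%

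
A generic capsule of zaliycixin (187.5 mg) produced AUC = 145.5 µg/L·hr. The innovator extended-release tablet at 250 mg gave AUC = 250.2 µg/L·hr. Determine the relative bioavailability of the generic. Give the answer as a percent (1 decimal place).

F_rel = 77.5%

F_rel = (AUC_test/D_test) / (AUC_ref/D_ref)
      = (145.5/187.5) / (250.2/250)
      = 0.776 / 1.0008 = 0.7754 = 77.54%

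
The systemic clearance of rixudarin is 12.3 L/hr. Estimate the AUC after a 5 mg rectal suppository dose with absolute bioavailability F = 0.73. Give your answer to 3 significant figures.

AUC_0→∞ = F × Dose / CL
        = 0.73 × 5 / 12.3 = 0.296748 mg/L·hr

AUC = 0.297 mg/L·hr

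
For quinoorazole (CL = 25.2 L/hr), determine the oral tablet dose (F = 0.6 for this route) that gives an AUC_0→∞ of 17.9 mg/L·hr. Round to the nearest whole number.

Dose = 752 mg

Dose = CL × AUC_0→∞ / F
     = 25.2 × 17.9 / 0.6 = 751.8 mg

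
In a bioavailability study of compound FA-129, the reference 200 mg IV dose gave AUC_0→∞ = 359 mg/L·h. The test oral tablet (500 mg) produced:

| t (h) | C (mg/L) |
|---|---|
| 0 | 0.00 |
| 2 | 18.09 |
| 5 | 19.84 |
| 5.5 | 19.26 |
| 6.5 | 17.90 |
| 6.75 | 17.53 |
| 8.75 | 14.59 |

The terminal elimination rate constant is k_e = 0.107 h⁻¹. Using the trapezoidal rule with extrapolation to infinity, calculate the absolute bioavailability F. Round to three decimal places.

F = 0.308

Trapezoidal AUC_0→8.75 (oral tablet):
  [0→2]: (0.00+18.09)/2 × 2 = 18.09
  [2→5]: (18.09+19.84)/2 × 3 = 56.895
  [5→5.5]: (19.84+19.26)/2 × 0.5 = 9.775
  [5.5→6.5]: (19.26+17.90)/2 × 1 = 18.58
  [6.5→6.75]: (17.90+17.53)/2 × 0.25 = 4.42875
  [6.75→8.75]: (17.53+14.59)/2 × 2 = 32.12
  Sum = 139.88875 mg/L·h
Tail: C_last/k_e = 14.59/0.107 = 136.355
AUC_0→∞ (oral tablet) = 139.88875 + 136.355 = 276.24375 mg/L·h
F = (AUC_ev/D_ev)/(AUC_iv/D_iv) = (276.24375/500)/(359/200) = 0.5524875/1.795 = 0.3078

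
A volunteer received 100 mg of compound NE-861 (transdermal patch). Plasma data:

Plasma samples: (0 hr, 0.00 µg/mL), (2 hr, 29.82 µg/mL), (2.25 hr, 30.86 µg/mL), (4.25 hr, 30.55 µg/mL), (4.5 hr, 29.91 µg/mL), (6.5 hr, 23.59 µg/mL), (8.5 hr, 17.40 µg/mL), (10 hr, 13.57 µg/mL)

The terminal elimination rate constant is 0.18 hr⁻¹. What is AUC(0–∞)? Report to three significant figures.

Trapezoidal AUC_0→10:
  [0→2]: (0.00+29.82)/2 × 2 = 29.82
  [2→2.25]: (29.82+30.86)/2 × 0.25 = 7.585
  [2.25→4.25]: (30.86+30.55)/2 × 2 = 61.41
  [4.25→4.5]: (30.55+29.91)/2 × 0.25 = 7.5575
  [4.5→6.5]: (29.91+23.59)/2 × 2 = 53.5
  [6.5→8.5]: (23.59+17.40)/2 × 2 = 40.99
  [8.5→10]: (17.40+13.57)/2 × 1.5 = 23.2275
  Sum = 224.09 µg/mL·hr
Extrapolated tail: C_last / k_e = 13.57 / 0.18 = 75.389
AUC_0→∞ = 224.09 + 75.389 = 299.479 µg/mL·hr

AUC = 299 µg/mL·hr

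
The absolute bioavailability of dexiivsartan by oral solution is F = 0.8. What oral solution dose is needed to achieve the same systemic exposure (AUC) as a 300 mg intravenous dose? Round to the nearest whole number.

D_oral = 375 mg

For equal systemic exposure: F × D_ev = D_iv
D_ev = D_iv / F = 300 / 0.8 = 375 mg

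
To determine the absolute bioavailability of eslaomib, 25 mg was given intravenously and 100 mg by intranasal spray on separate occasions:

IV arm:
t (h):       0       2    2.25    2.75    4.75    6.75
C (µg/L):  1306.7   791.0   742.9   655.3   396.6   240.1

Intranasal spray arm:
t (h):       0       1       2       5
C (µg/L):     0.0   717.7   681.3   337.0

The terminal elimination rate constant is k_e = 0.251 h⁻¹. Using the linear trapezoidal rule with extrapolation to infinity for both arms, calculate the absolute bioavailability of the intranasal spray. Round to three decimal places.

Trapezoidal AUC_0→6.75 (IV):
  [0→2]: (1306.7+791.0)/2 × 2 = 2097.7
  [2→2.25]: (791.0+742.9)/2 × 0.25 = 191.7375
  [2.25→2.75]: (742.9+655.3)/2 × 0.5 = 349.55
  [2.75→4.75]: (655.3+396.6)/2 × 2 = 1051.9
  [4.75→6.75]: (396.6+240.1)/2 × 2 = 636.7
  Sum = 4327.5875 µg/L·h
IV tail: 240.1/0.251 = 956.574; AUC_iv,0→∞ = 4327.5875 + 956.574 = 5284.1615 µg/L·h
Trapezoidal AUC_0→5 (intranasal spray):
  [0→1]: (0.0+717.7)/2 × 1 = 358.85
  [1→2]: (717.7+681.3)/2 × 1 = 699.5
  [2→5]: (681.3+337.0)/2 × 3 = 1527.45
  Sum = 2585.8 µg/L·h
intranasal spray tail: 337.0/0.251 = 1342.629; AUC_ev,0→∞ = 2585.8 + 1342.629 = 3928.429 µg/L·h
F = (AUC_ev/D_ev)/(AUC_iv/D_iv) = (3928.429/100)/(5284.1615/25) = 39.28429/211.36646 = 0.1859

F = 0.186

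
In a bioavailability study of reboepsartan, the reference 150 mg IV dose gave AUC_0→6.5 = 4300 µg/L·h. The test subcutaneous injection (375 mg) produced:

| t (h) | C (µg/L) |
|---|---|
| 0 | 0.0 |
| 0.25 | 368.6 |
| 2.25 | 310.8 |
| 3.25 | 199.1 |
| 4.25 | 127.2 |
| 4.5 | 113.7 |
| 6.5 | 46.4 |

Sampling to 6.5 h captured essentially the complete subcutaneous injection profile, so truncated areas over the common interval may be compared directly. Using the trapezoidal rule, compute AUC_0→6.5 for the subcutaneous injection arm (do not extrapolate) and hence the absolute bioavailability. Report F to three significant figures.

F = 0.124

Trapezoidal AUC_0→6.5 (subcutaneous injection):
  [0→0.25]: (0.0+368.6)/2 × 0.25 = 46.075
  [0.25→2.25]: (368.6+310.8)/2 × 2 = 679.4
  [2.25→3.25]: (310.8+199.1)/2 × 1 = 254.95
  [3.25→4.25]: (199.1+127.2)/2 × 1 = 163.15
  [4.25→4.5]: (127.2+113.7)/2 × 0.25 = 30.1125
  [4.5→6.5]: (113.7+46.4)/2 × 2 = 160.1
  Sum = 1333.7875 µg/L·h
F = (AUC_ev/D_ev)/(AUC_iv/D_iv) = (1333.7875/375)/(4300/150) = 3.55677/28.6667 = 0.1241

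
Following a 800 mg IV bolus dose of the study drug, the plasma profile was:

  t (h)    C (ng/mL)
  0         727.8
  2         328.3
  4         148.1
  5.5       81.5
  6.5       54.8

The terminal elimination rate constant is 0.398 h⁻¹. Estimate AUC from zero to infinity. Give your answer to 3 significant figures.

Trapezoidal AUC_0→6.5:
  [0→2]: (727.8+328.3)/2 × 2 = 1056.1
  [2→4]: (328.3+148.1)/2 × 2 = 476.4
  [4→5.5]: (148.1+81.5)/2 × 1.5 = 172.2
  [5.5→6.5]: (81.5+54.8)/2 × 1 = 68.15
  Sum = 1772.85 ng/mL·h
Extrapolated tail: C_last / k_e = 54.8 / 0.398 = 137.688
AUC_0→∞ = 1772.85 + 137.688 = 1910.538 ng/mL·h

AUC = 1910 ng/mL·h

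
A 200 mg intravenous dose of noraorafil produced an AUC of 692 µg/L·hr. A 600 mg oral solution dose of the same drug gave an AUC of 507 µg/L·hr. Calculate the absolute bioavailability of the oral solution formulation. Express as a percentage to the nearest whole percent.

F = (AUC_ev / D_ev) / (AUC_iv / D_iv)
  = (507/600) / (692/200)
  = 0.845 / 3.46 = 0.2442
  = 24.42%

F = 24%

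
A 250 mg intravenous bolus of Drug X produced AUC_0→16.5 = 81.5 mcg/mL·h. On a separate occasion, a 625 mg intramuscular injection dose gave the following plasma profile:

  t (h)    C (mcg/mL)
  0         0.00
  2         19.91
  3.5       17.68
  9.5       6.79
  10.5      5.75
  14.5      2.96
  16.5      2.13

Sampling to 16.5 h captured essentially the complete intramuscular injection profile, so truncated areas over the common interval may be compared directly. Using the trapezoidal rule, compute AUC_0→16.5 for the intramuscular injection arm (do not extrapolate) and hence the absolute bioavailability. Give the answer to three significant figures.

F = 0.738

Trapezoidal AUC_0→16.5 (intramuscular injection):
  [0→2]: (0.00+19.91)/2 × 2 = 19.91
  [2→3.5]: (19.91+17.68)/2 × 1.5 = 28.1925
  [3.5→9.5]: (17.68+6.79)/2 × 6 = 73.41
  [9.5→10.5]: (6.79+5.75)/2 × 1 = 6.27
  [10.5→14.5]: (5.75+2.96)/2 × 4 = 17.42
  [14.5→16.5]: (2.96+2.13)/2 × 2 = 5.09
  Sum = 150.2925 mcg/mL·h
F = (AUC_ev/D_ev)/(AUC_iv/D_iv) = (150.2925/625)/(81.5/250) = 0.240468/0.326 = 0.7376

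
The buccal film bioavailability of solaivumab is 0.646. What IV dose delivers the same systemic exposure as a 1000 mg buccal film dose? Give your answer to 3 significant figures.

Systemic exposure from an extravascular dose = F × D_ev, so the equivalent IV dose is F × D_ev.
D_iv = F × D_ev = 0.646 × 1000 = 646 mg

D_iv = 646 mg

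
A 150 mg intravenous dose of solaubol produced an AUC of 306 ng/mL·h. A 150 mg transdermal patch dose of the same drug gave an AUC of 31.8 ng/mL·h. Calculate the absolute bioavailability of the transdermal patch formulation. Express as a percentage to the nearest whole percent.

F = 10%

F = (AUC_ev / D_ev) / (AUC_iv / D_iv)
  = (31.8/150) / (306/150)
  = 0.212 / 2.04 = 0.1039
  = 10.39%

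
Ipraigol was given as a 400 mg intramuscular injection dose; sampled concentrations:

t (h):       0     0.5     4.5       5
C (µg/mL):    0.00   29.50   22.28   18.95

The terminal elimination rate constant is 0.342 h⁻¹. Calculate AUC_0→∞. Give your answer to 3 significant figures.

Trapezoidal AUC_0→5:
  [0→0.5]: (0.00+29.50)/2 × 0.5 = 7.375
  [0.5→4.5]: (29.50+22.28)/2 × 4 = 103.56
  [4.5→5]: (22.28+18.95)/2 × 0.5 = 10.3075
  Sum = 121.2425 µg/mL·h
Extrapolated tail: C_last / k_e = 18.95 / 0.342 = 55.409
AUC_0→∞ = 121.2425 + 55.409 = 176.6515 µg/mL·h

AUC = 177 µg/mL·h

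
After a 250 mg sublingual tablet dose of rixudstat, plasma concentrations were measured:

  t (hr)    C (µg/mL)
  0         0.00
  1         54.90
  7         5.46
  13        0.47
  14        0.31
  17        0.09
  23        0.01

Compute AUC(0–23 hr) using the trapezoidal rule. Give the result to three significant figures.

Trapezoidal AUC_0→23:
  [0→1]: (0.00+54.90)/2 × 1 = 27.45
  [1→7]: (54.90+5.46)/2 × 6 = 181.08
  [7→13]: (5.46+0.47)/2 × 6 = 17.79
  [13→14]: (0.47+0.31)/2 × 1 = 0.39
  [14→17]: (0.31+0.09)/2 × 3 = 0.6
  [17→23]: (0.09+0.01)/2 × 6 = 0.3
  Sum = 227.61 µg/mL·hr

AUC = 228 µg/mL·hr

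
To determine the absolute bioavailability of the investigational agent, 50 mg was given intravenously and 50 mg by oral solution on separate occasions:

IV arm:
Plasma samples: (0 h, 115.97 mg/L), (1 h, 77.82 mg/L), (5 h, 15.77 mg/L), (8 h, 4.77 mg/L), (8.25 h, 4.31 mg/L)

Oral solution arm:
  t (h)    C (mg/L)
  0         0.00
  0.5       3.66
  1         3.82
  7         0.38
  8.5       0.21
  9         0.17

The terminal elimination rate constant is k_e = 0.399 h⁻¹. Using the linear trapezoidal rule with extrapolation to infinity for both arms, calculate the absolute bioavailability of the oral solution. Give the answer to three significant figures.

F = 0.0500

Trapezoidal AUC_0→8.25 (IV):
  [0→1]: (115.97+77.82)/2 × 1 = 96.895
  [1→5]: (77.82+15.77)/2 × 4 = 187.18
  [5→8]: (15.77+4.77)/2 × 3 = 30.81
  [8→8.25]: (4.77+4.31)/2 × 0.25 = 1.135
  Sum = 316.02 mg/L·h
IV tail: 4.31/0.399 = 10.802; AUC_iv,0→∞ = 316.02 + 10.802 = 326.822 mg/L·h
Trapezoidal AUC_0→9 (oral solution):
  [0→0.5]: (0.00+3.66)/2 × 0.5 = 0.915
  [0.5→1]: (3.66+3.82)/2 × 0.5 = 1.87
  [1→7]: (3.82+0.38)/2 × 6 = 12.6
  [7→8.5]: (0.38+0.21)/2 × 1.5 = 0.4425
  [8.5→9]: (0.21+0.17)/2 × 0.5 = 0.095
  Sum = 15.9225 mg/L·h
oral solution tail: 0.17/0.399 = 0.426; AUC_ev,0→∞ = 15.9225 + 0.426 = 16.3485 mg/L·h
F = (AUC_ev/D_ev)/(AUC_iv/D_iv) = (16.3485/50)/(326.822/50) = 0.32697/6.53644 = 0.0500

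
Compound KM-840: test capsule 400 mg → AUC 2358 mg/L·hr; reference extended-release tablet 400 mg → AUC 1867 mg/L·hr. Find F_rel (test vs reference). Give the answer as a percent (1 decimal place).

F_rel = 126.3%

F_rel = (AUC_test/D_test) / (AUC_ref/D_ref)
      = (2358/400) / (1867/400)
      = 5.895 / 4.6675 = 1.2630 = 126.30%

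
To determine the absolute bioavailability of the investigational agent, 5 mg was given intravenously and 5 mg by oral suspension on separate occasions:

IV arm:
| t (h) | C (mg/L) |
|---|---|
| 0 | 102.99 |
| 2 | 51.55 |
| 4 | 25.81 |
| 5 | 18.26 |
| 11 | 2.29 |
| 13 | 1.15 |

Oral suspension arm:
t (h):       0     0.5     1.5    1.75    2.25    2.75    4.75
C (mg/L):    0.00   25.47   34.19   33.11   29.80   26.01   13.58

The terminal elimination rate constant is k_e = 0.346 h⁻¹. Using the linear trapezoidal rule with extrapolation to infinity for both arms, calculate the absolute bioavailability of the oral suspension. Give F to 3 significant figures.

Trapezoidal AUC_0→13 (IV):
  [0→2]: (102.99+51.55)/2 × 2 = 154.54
  [2→4]: (51.55+25.81)/2 × 2 = 77.36
  [4→5]: (25.81+18.26)/2 × 1 = 22.035
  [5→11]: (18.26+2.29)/2 × 6 = 61.65
  [11→13]: (2.29+1.15)/2 × 2 = 3.44
  Sum = 319.025 mg/L·h
IV tail: 1.15/0.346 = 3.324; AUC_iv,0→∞ = 319.025 + 3.324 = 322.349 mg/L·h
Trapezoidal AUC_0→4.75 (oral suspension):
  [0→0.5]: (0.00+25.47)/2 × 0.5 = 6.3675
  [0.5→1.5]: (25.47+34.19)/2 × 1 = 29.83
  [1.5→1.75]: (34.19+33.11)/2 × 0.25 = 8.4125
  [1.75→2.25]: (33.11+29.80)/2 × 0.5 = 15.7275
  [2.25→2.75]: (29.80+26.01)/2 × 0.5 = 13.9525
  [2.75→4.75]: (26.01+13.58)/2 × 2 = 39.59
  Sum = 113.88 mg/L·h
oral suspension tail: 13.58/0.346 = 39.249; AUC_ev,0→∞ = 113.88 + 39.249 = 153.129 mg/L·h
F = (AUC_ev/D_ev)/(AUC_iv/D_iv) = (153.129/5)/(322.349/5) = 30.6258/64.4698 = 0.4750

F = 0.475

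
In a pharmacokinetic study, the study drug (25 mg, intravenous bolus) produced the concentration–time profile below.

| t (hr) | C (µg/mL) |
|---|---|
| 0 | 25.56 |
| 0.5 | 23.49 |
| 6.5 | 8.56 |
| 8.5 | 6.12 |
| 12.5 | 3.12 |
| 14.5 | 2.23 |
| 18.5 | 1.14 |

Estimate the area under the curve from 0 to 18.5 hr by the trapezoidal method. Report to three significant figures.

Trapezoidal AUC_0→18.5:
  [0→0.5]: (25.56+23.49)/2 × 0.5 = 12.2625
  [0.5→6.5]: (23.49+8.56)/2 × 6 = 96.15
  [6.5→8.5]: (8.56+6.12)/2 × 2 = 14.68
  [8.5→12.5]: (6.12+3.12)/2 × 4 = 18.48
  [12.5→14.5]: (3.12+2.23)/2 × 2 = 5.35
  [14.5→18.5]: (2.23+1.14)/2 × 4 = 6.74
  Sum = 153.6625 µg/mL·hr

AUC = 154 µg/mL·hr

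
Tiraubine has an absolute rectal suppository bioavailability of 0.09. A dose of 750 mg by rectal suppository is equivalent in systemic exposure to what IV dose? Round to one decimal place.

Systemic exposure from an extravascular dose = F × D_ev, so the equivalent IV dose is F × D_ev.
D_iv = F × D_ev = 0.09 × 750 = 67.5 mg

D_iv = 67.5 mg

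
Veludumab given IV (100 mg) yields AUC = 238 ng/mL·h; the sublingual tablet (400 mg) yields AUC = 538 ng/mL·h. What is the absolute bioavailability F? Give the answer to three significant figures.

F = 0.565

F = (AUC_ev / D_ev) / (AUC_iv / D_iv)
  = (538/400) / (238/100)
  = 1.345 / 2.38 = 0.5651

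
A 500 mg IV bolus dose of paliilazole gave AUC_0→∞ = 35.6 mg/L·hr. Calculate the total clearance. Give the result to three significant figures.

CL = Dose_iv / AUC_0→∞
   = 500 / 35.6 = 14.0449 L/hr

CL = 14.0 L/hr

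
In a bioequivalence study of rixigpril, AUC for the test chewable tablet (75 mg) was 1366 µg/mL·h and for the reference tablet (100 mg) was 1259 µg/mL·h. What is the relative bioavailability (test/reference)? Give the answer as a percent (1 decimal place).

F_rel = (AUC_test/D_test) / (AUC_ref/D_ref)
      = (1366/75) / (1259/100)
      = 18.2133 / 12.59 = 1.4466 = 144.66%

F_rel = 144.7%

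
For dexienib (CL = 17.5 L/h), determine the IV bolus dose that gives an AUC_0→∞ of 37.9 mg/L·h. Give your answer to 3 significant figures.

Dose = 663 mg

Dose_iv = CL × AUC_0→∞
     = 17.5 × 37.9 = 663.25 mg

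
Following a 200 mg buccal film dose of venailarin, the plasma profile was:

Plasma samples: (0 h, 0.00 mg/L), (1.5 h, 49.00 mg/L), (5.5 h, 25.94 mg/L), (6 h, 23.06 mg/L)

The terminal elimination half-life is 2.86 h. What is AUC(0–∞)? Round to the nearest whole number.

AUC = 294 mg/L·h

Trapezoidal AUC_0→6:
  [0→1.5]: (0.00+49.00)/2 × 1.5 = 36.75
  [1.5→5.5]: (49.00+25.94)/2 × 4 = 149.88
  [5.5→6]: (25.94+23.06)/2 × 0.5 = 12.25
  Sum = 198.88 mg/L·h
k_e = ln2 / t½ = 0.693147 / 2.86 = 0.2424 h^-1
Extrapolated tail: C_last / k_e = 23.06 / 0.2424 = 95.132
AUC_0→∞ = 198.88 + 95.132 = 294.012 mg/L·h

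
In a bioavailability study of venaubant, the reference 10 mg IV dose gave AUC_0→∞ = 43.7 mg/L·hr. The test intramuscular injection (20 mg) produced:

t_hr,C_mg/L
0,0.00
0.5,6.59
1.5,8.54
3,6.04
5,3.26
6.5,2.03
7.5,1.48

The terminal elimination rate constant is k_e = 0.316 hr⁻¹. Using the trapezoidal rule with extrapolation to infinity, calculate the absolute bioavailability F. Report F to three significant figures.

F = 0.456

Trapezoidal AUC_0→7.5 (intramuscular injection):
  [0→0.5]: (0.00+6.59)/2 × 0.5 = 1.6475
  [0.5→1.5]: (6.59+8.54)/2 × 1 = 7.565
  [1.5→3]: (8.54+6.04)/2 × 1.5 = 10.935
  [3→5]: (6.04+3.26)/2 × 2 = 9.3
  [5→6.5]: (3.26+2.03)/2 × 1.5 = 3.9675
  [6.5→7.5]: (2.03+1.48)/2 × 1 = 1.755
  Sum = 35.17 mg/L·hr
Tail: C_last/k_e = 1.48/0.316 = 4.684
AUC_0→∞ (intramuscular injection) = 35.17 + 4.684 = 39.854 mg/L·hr
F = (AUC_ev/D_ev)/(AUC_iv/D_iv) = (39.854/20)/(43.7/10) = 1.9927/4.37 = 0.4560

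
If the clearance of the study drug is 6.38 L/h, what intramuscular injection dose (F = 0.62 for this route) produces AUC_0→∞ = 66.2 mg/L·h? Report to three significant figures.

Dose = CL × AUC_0→∞ / F
     = 6.38 × 66.2 / 0.62 = 681.219 mg

Dose = 681 mg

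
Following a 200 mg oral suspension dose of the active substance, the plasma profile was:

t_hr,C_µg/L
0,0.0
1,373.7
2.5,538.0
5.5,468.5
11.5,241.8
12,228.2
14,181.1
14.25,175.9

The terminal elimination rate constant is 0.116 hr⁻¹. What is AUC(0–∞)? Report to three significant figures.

AUC = 6600 µg/L·hr

Trapezoidal AUC_0→14.25:
  [0→1]: (0.0+373.7)/2 × 1 = 186.85
  [1→2.5]: (373.7+538.0)/2 × 1.5 = 683.775
  [2.5→5.5]: (538.0+468.5)/2 × 3 = 1509.75
  [5.5→11.5]: (468.5+241.8)/2 × 6 = 2130.9
  [11.5→12]: (241.8+228.2)/2 × 0.5 = 117.5
  [12→14]: (228.2+181.1)/2 × 2 = 409.3
  [14→14.25]: (181.1+175.9)/2 × 0.25 = 44.625
  Sum = 5082.7 µg/L·hr
Extrapolated tail: C_last / k_e = 175.9 / 0.116 = 1516.379
AUC_0→∞ = 5082.7 + 1516.379 = 6599.079 µg/L·hr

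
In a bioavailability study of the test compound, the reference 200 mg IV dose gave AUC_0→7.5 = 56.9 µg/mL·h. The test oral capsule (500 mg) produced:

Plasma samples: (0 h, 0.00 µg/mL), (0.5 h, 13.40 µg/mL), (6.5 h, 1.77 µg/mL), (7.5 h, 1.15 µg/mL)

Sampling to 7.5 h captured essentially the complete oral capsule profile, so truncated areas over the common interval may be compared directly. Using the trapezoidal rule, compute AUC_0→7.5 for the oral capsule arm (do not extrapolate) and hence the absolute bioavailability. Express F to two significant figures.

F = 0.35

Trapezoidal AUC_0→7.5 (oral capsule):
  [0→0.5]: (0.00+13.40)/2 × 0.5 = 3.35
  [0.5→6.5]: (13.40+1.77)/2 × 6 = 45.51
  [6.5→7.5]: (1.77+1.15)/2 × 1 = 1.46
  Sum = 50.32 µg/mL·h
F = (AUC_ev/D_ev)/(AUC_iv/D_iv) = (50.32/500)/(56.9/200) = 0.10064/0.2845 = 0.3537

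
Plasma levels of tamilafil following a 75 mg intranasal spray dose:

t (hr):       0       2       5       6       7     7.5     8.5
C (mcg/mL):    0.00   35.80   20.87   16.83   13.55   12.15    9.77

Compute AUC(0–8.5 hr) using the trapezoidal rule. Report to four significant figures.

AUC = 172.2 mcg/mL·hr

Trapezoidal AUC_0→8.5:
  [0→2]: (0.00+35.80)/2 × 2 = 35.8
  [2→5]: (35.80+20.87)/2 × 3 = 85.005
  [5→6]: (20.87+16.83)/2 × 1 = 18.85
  [6→7]: (16.83+13.55)/2 × 1 = 15.19
  [7→7.5]: (13.55+12.15)/2 × 0.5 = 6.425
  [7.5→8.5]: (12.15+9.77)/2 × 1 = 10.96
  Sum = 172.23 mcg/mL·hr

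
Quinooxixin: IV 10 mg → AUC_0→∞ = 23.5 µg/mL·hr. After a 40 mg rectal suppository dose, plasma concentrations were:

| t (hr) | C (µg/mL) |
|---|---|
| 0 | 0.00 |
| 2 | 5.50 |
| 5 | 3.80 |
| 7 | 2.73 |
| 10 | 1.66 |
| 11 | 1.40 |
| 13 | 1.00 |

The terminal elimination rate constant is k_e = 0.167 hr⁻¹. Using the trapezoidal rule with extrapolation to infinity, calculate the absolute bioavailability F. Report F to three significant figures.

F = 0.452

Trapezoidal AUC_0→13 (rectal suppository):
  [0→2]: (0.00+5.50)/2 × 2 = 5.5
  [2→5]: (5.50+3.80)/2 × 3 = 13.95
  [5→7]: (3.80+2.73)/2 × 2 = 6.53
  [7→10]: (2.73+1.66)/2 × 3 = 6.585
  [10→11]: (1.66+1.40)/2 × 1 = 1.53
  [11→13]: (1.40+1.00)/2 × 2 = 2.4
  Sum = 36.495 µg/mL·hr
Tail: C_last/k_e = 1.00/0.167 = 5.988
AUC_0→∞ (rectal suppository) = 36.495 + 5.988 = 42.483 µg/mL·hr
F = (AUC_ev/D_ev)/(AUC_iv/D_iv) = (42.483/40)/(23.5/10) = 1.062075/2.35 = 0.4519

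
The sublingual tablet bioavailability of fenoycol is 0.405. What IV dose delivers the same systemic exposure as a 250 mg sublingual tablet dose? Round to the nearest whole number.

Systemic exposure from an extravascular dose = F × D_ev, so the equivalent IV dose is F × D_ev.
D_iv = F × D_ev = 0.405 × 250 = 101.25 mg

D_iv = 101 mg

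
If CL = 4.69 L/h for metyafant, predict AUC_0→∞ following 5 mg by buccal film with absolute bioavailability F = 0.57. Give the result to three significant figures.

AUC_0→∞ = F × Dose / CL
        = 0.57 × 5 / 4.69 = 0.607676 mg/L·h

AUC = 0.608 mg/L·h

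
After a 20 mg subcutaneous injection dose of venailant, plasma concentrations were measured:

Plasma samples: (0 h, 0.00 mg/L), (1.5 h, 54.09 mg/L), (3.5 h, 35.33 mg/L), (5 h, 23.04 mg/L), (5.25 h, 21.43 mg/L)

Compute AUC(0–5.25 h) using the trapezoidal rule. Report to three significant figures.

AUC = 179 mg/L·h

Trapezoidal AUC_0→5.25:
  [0→1.5]: (0.00+54.09)/2 × 1.5 = 40.5675
  [1.5→3.5]: (54.09+35.33)/2 × 2 = 89.42
  [3.5→5]: (35.33+23.04)/2 × 1.5 = 43.7775
  [5→5.25]: (23.04+21.43)/2 × 0.25 = 5.55875
  Sum = 179.32375 mg/L·h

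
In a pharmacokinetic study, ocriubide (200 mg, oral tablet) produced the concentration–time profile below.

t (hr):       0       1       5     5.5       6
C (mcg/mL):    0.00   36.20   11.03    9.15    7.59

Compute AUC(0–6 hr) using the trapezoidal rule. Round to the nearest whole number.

AUC = 122 mcg/mL·hr

Trapezoidal AUC_0→6:
  [0→1]: (0.00+36.20)/2 × 1 = 18.1
  [1→5]: (36.20+11.03)/2 × 4 = 94.46
  [5→5.5]: (11.03+9.15)/2 × 0.5 = 5.045
  [5.5→6]: (9.15+7.59)/2 × 0.5 = 4.185
  Sum = 121.79 mcg/mL·hr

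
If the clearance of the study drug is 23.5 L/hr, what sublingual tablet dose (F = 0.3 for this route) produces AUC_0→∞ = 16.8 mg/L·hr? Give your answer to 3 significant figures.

Dose = CL × AUC_0→∞ / F
     = 23.5 × 16.8 / 0.3 = 1316 mg

Dose = 1320 mg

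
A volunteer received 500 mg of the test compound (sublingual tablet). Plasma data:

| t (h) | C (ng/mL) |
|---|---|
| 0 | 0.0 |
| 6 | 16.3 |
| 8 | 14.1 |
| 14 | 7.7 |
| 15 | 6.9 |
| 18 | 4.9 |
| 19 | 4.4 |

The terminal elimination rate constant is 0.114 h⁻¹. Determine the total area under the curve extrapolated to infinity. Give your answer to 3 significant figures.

Trapezoidal AUC_0→19:
  [0→6]: (0.0+16.3)/2 × 6 = 48.9
  [6→8]: (16.3+14.1)/2 × 2 = 30.4
  [8→14]: (14.1+7.7)/2 × 6 = 65.4
  [14→15]: (7.7+6.9)/2 × 1 = 7.3
  [15→18]: (6.9+4.9)/2 × 3 = 17.7
  [18→19]: (4.9+4.4)/2 × 1 = 4.65
  Sum = 174.35 ng/mL·h
Extrapolated tail: C_last / k_e = 4.4 / 0.114 = 38.596
AUC_0→∞ = 174.35 + 38.596 = 212.946 ng/mL·h

AUC = 213 ng/mL·h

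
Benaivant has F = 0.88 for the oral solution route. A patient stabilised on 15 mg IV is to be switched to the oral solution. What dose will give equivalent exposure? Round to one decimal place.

For equal systemic exposure: F × D_ev = D_iv
D_ev = D_iv / F = 15 / 0.88 = 17.0455 mg

D_oral = 17.0 mg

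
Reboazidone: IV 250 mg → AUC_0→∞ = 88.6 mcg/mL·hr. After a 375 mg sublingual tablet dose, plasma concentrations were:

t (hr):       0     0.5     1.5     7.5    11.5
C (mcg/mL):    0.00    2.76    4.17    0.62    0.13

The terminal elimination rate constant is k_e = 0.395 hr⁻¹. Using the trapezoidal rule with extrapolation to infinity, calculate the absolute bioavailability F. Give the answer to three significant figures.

Trapezoidal AUC_0→11.5 (sublingual tablet):
  [0→0.5]: (0.00+2.76)/2 × 0.5 = 0.69
  [0.5→1.5]: (2.76+4.17)/2 × 1 = 3.465
  [1.5→7.5]: (4.17+0.62)/2 × 6 = 14.37
  [7.5→11.5]: (0.62+0.13)/2 × 4 = 1.5
  Sum = 20.025 mcg/mL·hr
Tail: C_last/k_e = 0.13/0.395 = 0.329
AUC_0→∞ (sublingual tablet) = 20.025 + 0.329 = 20.354 mcg/mL·hr
F = (AUC_ev/D_ev)/(AUC_iv/D_iv) = (20.354/375)/(88.6/250) = 0.0542773/0.3544 = 0.1532

F = 0.153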